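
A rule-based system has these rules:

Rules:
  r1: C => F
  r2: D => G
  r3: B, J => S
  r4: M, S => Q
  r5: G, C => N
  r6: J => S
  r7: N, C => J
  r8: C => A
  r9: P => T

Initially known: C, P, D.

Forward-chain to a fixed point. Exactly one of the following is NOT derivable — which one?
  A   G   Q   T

Round 1 — r1, r2, r8, r9, derive F, G, A, T.
Round 2 — r5, derive N.
Round 3 — r7, derive J.
Round 4 — r6, derive S.
Derived: T (round 1), A (round 1), G (round 1). Q never appears in any round.

Q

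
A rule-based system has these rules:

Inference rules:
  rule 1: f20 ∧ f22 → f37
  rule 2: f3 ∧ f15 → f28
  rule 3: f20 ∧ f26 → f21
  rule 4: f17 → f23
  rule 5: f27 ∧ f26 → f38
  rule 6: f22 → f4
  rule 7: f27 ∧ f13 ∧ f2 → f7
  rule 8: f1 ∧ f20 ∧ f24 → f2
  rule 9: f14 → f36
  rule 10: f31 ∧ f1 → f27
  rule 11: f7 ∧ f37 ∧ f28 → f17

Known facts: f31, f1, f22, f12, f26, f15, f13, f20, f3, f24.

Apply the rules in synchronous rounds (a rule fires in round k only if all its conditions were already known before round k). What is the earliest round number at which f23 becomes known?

4

Round 1 fires rule 1, rule 2, rule 3, rule 6, rule 8, rule 10, giving f37, f28, f21, f4, f2, f27.
Round 2 fires rule 5, rule 7, giving f38, f7.
Round 3 fires rule 11, giving f17.
Round 4 fires rule 4, giving f23.
f23 first appears in round 4.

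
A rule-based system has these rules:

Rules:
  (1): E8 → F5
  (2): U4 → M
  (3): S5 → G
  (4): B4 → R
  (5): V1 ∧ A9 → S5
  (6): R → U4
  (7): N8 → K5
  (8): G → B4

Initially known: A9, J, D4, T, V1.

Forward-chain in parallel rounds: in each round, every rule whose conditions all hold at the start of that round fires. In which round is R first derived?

[1] (5) [V1 ∧ A9 → S5]. ⇒ new: S5.
[2] (3) [S5 → G]. ⇒ new: G.
[3] (8) [G → B4]. ⇒ new: B4.
[4] (4) [B4 → R]. ⇒ new: R.
R first appears in round 4.

4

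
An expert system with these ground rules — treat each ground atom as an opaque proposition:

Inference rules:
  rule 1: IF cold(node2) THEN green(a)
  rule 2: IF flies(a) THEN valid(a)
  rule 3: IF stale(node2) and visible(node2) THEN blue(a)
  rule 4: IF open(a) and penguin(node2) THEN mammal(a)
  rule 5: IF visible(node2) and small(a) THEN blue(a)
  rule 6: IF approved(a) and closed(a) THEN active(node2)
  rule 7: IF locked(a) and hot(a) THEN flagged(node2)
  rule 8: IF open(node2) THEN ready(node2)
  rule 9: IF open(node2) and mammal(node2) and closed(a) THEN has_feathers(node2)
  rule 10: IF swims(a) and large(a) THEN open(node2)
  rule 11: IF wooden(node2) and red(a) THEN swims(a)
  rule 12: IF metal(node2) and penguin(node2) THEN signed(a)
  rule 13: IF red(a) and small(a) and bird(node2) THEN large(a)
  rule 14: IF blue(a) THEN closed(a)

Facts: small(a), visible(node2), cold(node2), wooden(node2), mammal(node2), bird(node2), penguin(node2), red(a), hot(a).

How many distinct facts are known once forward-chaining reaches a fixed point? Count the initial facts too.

Round 1 fires rule 1, rule 5, rule 11, rule 13, giving green(a), blue(a), swims(a), large(a).
Round 2 fires rule 10, rule 14, giving open(node2), closed(a).
Round 3 fires rule 8, rule 9, giving ready(node2), has_feathers(node2).
Closure: {bird(node2), blue(a), closed(a), cold(node2), green(a), has_feathers(node2), hot(a), large(a), mammal(node2), open(node2), penguin(node2), ready(node2), red(a), small(a), swims(a), visible(node2), wooden(node2)} — 17 facts.

17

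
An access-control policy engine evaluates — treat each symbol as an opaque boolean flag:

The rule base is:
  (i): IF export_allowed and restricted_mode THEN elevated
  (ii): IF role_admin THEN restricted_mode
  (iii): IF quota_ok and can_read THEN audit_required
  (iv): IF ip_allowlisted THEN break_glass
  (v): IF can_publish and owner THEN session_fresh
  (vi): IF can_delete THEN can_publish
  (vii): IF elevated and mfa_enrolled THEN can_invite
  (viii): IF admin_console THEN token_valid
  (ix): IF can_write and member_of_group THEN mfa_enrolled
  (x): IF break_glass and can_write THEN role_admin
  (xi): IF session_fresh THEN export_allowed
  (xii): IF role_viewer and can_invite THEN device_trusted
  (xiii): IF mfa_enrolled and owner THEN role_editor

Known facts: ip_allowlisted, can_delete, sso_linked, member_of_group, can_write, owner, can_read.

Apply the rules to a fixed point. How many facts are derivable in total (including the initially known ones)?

Round 1 fires (iv), (vi), (ix), giving break_glass, can_publish, mfa_enrolled.
Round 2 fires (v), (x), (xiii), giving session_fresh, role_admin, role_editor.
Round 3 fires (ii), (xi), giving restricted_mode, export_allowed.
Round 4 fires (i), giving elevated.
Round 5 fires (vii), giving can_invite.
Closure: {break_glass, can_delete, can_invite, can_publish, can_read, can_write, elevated, export_allowed, ip_allowlisted, member_of_group, mfa_enrolled, owner, restricted_mode, role_admin, role_editor, session_fresh, sso_linked} — 17 facts.

17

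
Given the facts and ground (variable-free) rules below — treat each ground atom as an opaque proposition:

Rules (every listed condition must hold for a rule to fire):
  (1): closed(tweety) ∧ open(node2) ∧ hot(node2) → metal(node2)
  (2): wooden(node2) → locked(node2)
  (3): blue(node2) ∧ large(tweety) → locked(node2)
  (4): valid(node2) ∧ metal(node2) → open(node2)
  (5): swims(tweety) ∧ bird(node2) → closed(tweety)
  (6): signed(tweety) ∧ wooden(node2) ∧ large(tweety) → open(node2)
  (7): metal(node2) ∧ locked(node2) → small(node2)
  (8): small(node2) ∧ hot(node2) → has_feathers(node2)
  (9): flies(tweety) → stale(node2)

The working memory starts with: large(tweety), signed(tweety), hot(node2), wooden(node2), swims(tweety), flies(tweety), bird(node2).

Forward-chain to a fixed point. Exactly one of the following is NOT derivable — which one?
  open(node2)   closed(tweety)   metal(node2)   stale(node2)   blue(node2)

Round 1: (2) [wooden(node2) → locked(node2)]; (5) [swims(tweety) ∧ bird(node2) → closed(tweety)]; (6) [signed(tweety) ∧ wooden(node2) ∧ large(tweety) → open(node2)]; (9) [flies(tweety) → stale(node2)]. New: locked(node2), closed(tweety), open(node2), stale(node2).
Round 2: (1) [closed(tweety) ∧ open(node2) ∧ hot(node2) → metal(node2)]. New: metal(node2).
Round 3: (7) [metal(node2) ∧ locked(node2) → small(node2)]. New: small(node2).
Round 4: (8) [small(node2) ∧ hot(node2) → has_feathers(node2)]. New: has_feathers(node2).
Derived: open(node2) (round 1), stale(node2) (round 1), closed(tweety) (round 1), metal(node2) (round 2). blue(node2) never appears in any round.

blue(node2)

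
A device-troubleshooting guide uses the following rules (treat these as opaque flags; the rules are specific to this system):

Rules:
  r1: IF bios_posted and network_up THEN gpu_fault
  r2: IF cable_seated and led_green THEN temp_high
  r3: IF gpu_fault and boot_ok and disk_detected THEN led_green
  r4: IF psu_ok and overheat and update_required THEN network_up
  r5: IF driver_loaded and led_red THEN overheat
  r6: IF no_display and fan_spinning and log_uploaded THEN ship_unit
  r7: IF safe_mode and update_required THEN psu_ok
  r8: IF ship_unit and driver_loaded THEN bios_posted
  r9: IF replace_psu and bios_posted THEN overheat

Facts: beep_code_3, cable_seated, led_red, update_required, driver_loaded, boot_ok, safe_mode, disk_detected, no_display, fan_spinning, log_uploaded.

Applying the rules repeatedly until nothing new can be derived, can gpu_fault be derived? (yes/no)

yes

[1] r5 [IF driver_loaded and led_red THEN overheat]; r6 [IF no_display and fan_spinning and log_uploaded THEN ship_unit]; r7 [IF safe_mode and update_required THEN psu_ok]. ⇒ new: overheat, ship_unit, psu_ok.
[2] r4 [IF psu_ok and overheat and update_required THEN network_up]; r8 [IF ship_unit and driver_loaded THEN bios_posted]. ⇒ new: network_up, bios_posted.
[3] r1 [IF bios_posted and network_up THEN gpu_fault]. ⇒ new: gpu_fault.
[4] r3 [IF gpu_fault and boot_ok and disk_detected THEN led_green]. ⇒ new: led_green.
[5] r2 [IF cable_seated and led_green THEN temp_high]. ⇒ new: temp_high.
gpu_fault appears in round 3, so it is derivable.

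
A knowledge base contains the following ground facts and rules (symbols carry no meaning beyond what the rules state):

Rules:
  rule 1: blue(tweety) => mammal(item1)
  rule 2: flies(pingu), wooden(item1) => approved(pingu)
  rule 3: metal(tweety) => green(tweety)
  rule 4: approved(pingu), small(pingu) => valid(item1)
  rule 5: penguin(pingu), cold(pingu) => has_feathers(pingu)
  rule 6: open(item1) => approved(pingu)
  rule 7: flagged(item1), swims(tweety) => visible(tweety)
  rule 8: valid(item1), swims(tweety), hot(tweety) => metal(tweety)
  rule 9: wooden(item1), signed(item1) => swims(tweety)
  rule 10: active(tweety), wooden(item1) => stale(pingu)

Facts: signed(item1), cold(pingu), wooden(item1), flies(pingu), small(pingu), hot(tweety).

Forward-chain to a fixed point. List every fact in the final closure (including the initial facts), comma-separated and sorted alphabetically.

Round 1: rule 2 [flies(pingu), wooden(item1) => approved(pingu)]; rule 9 [wooden(item1), signed(item1) => swims(tweety)]. Adds approved(pingu), swims(tweety).
Round 2: rule 4 [approved(pingu), small(pingu) => valid(item1)]. Adds valid(item1).
Round 3: rule 8 [valid(item1), swims(tweety), hot(tweety) => metal(tweety)]. Adds metal(tweety).
Round 4: rule 3 [metal(tweety) => green(tweety)]. Adds green(tweety).

approved(pingu), cold(pingu), flies(pingu), green(tweety), hot(tweety), metal(tweety), signed(item1), small(pingu), swims(tweety), valid(item1), wooden(item1)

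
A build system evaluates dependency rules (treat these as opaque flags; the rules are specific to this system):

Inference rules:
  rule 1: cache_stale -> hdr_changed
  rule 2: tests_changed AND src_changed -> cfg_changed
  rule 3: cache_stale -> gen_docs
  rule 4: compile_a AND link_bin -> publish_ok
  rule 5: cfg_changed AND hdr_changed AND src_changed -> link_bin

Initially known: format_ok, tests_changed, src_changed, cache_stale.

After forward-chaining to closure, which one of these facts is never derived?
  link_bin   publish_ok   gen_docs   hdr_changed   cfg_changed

publish_ok

Round 1 — rule 1, rule 2, rule 3, derive hdr_changed, cfg_changed, gen_docs.
Round 2 — rule 5, derive link_bin.
Derived: link_bin (round 2), cfg_changed (round 1), gen_docs (round 1), hdr_changed (round 1). publish_ok never appears in any round.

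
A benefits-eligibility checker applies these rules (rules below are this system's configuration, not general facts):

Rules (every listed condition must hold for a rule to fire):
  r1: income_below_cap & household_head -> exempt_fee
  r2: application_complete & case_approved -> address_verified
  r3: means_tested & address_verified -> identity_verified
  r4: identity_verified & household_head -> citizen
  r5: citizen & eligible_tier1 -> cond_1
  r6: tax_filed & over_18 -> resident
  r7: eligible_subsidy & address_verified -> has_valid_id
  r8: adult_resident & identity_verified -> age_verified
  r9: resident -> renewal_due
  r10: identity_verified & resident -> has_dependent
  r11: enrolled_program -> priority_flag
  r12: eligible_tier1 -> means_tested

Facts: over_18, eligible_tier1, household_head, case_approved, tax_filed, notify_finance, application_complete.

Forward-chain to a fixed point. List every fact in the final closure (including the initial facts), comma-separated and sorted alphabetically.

address_verified, application_complete, case_approved, citizen, cond_1, eligible_tier1, has_dependent, household_head, identity_verified, means_tested, notify_finance, over_18, renewal_due, resident, tax_filed

Round 1: r2 [application_complete & case_approved -> address_verified]; r6 [tax_filed & over_18 -> resident]; r12 [eligible_tier1 -> means_tested]. Adds address_verified, resident, means_tested.
Round 2: r3 [means_tested & address_verified -> identity_verified]; r9 [resident -> renewal_due]. Adds identity_verified, renewal_due.
Round 3: r4 [identity_verified & household_head -> citizen]; r10 [identity_verified & resident -> has_dependent]. Adds citizen, has_dependent.
Round 4: r5 [citizen & eligible_tier1 -> cond_1]. Adds cond_1.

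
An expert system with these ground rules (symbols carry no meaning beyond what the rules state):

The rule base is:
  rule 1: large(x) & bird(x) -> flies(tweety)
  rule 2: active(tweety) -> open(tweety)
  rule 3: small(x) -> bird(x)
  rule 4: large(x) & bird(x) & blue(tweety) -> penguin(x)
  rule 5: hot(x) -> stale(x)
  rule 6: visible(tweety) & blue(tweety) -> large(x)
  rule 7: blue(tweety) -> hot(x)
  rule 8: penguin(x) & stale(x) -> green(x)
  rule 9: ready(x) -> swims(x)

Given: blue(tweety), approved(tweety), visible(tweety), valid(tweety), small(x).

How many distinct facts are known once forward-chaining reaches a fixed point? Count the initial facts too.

[1] rule 3 [small(x) -> bird(x)]; rule 6 [visible(tweety) & blue(tweety) -> large(x)]; rule 7 [blue(tweety) -> hot(x)]. ⇒ new: bird(x), large(x), hot(x).
[2] rule 1 [large(x) & bird(x) -> flies(tweety)]; rule 4 [large(x) & bird(x) & blue(tweety) -> penguin(x)]; rule 5 [hot(x) -> stale(x)]. ⇒ new: flies(tweety), penguin(x), stale(x).
[3] rule 8 [penguin(x) & stale(x) -> green(x)]. ⇒ new: green(x).
Closure: {approved(tweety), bird(x), blue(tweety), flies(tweety), green(x), hot(x), large(x), penguin(x), small(x), stale(x), valid(tweety), visible(tweety)} — 12 facts.

12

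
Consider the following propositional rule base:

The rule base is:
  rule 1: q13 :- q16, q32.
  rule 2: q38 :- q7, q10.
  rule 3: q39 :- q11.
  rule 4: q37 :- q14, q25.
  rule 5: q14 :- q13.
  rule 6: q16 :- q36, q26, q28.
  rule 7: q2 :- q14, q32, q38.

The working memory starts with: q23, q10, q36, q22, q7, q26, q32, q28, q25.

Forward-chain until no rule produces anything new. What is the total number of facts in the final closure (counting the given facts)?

15

Round 1 — rule 2, rule 6, derive q38, q16.
Round 2 — rule 1, derive q13.
Round 3 — rule 5, derive q14.
Round 4 — rule 4, rule 7, derive q37, q2.
Closure: {q10, q13, q14, q16, q2, q22, q23, q25, q26, q28, q32, q36, q37, q38, q7} — 15 facts.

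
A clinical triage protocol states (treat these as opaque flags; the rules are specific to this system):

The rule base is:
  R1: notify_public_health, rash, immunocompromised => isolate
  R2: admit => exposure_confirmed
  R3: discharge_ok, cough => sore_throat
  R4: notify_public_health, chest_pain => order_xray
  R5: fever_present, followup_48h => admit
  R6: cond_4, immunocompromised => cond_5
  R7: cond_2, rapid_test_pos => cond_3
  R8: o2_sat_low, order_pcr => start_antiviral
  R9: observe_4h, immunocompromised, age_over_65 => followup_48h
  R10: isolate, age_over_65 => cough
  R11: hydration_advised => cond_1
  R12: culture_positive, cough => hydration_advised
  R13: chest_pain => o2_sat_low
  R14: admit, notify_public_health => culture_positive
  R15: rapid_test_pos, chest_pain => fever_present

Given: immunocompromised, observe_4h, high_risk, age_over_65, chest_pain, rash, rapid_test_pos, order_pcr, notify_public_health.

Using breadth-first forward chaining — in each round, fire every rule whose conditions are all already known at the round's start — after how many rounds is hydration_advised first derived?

[1] R1 [notify_public_health, rash, immunocompromised => isolate]; R4 [notify_public_health, chest_pain => order_xray]; R9 [observe_4h, immunocompromised, age_over_65 => followup_48h]; R13 [chest_pain => o2_sat_low]; R15 [rapid_test_pos, chest_pain => fever_present]. ⇒ new: isolate, order_xray, followup_48h, o2_sat_low, fever_present.
[2] R5 [fever_present, followup_48h => admit]; R8 [o2_sat_low, order_pcr => start_antiviral]; R10 [isolate, age_over_65 => cough]. ⇒ new: admit, start_antiviral, cough.
[3] R2 [admit => exposure_confirmed]; R14 [admit, notify_public_health => culture_positive]. ⇒ new: exposure_confirmed, culture_positive.
[4] R12 [culture_positive, cough => hydration_advised]. ⇒ new: hydration_advised.
hydration_advised first appears in round 4.

4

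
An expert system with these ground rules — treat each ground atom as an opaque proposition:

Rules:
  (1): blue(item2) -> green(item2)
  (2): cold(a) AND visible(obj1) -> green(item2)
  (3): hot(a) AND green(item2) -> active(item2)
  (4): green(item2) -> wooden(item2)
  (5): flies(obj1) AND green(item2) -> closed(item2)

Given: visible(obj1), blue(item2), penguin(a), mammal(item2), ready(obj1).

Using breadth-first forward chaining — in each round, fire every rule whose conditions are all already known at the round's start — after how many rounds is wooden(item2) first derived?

Round 1 fires (1), giving green(item2).
Round 2 fires (4), giving wooden(item2).
wooden(item2) first appears in round 2.

2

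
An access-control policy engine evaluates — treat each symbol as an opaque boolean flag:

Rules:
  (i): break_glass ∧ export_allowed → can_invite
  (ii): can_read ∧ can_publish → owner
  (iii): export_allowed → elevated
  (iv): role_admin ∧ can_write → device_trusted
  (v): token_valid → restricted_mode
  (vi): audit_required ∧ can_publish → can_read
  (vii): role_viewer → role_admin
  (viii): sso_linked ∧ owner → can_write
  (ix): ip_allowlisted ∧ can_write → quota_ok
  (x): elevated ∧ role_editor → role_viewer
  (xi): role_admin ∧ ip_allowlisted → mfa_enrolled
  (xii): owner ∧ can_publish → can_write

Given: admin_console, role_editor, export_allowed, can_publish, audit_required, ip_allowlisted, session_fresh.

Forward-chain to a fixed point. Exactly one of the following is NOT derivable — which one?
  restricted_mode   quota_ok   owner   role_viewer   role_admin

restricted_mode

Round 1: (iii) [export_allowed → elevated]; (vi) [audit_required ∧ can_publish → can_read]. Adds elevated, can_read.
Round 2: (ii) [can_read ∧ can_publish → owner]; (x) [elevated ∧ role_editor → role_viewer]. Adds owner, role_viewer.
Round 3: (vii) [role_viewer → role_admin]; (xii) [owner ∧ can_publish → can_write]. Adds role_admin, can_write.
Round 4: (iv) [role_admin ∧ can_write → device_trusted]; (ix) [ip_allowlisted ∧ can_write → quota_ok]; (xi) [role_admin ∧ ip_allowlisted → mfa_enrolled]. Adds device_trusted, quota_ok, mfa_enrolled.
Derived: role_viewer (round 2), role_admin (round 3), quota_ok (round 4), owner (round 2). restricted_mode never appears in any round.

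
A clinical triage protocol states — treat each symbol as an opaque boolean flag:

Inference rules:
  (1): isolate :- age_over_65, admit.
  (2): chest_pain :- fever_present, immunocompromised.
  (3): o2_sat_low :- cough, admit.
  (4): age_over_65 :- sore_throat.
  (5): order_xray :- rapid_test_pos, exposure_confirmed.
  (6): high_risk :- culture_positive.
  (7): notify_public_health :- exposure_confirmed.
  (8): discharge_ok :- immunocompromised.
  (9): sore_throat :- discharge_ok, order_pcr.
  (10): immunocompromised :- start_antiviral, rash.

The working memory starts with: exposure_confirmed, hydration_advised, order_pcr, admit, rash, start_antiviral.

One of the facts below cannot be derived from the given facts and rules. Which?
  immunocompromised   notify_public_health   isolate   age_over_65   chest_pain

Round 1 fires (7), (10), giving notify_public_health, immunocompromised.
Round 2 fires (8), giving discharge_ok.
Round 3 fires (9), giving sore_throat.
Round 4 fires (4), giving age_over_65.
Round 5 fires (1), giving isolate.
Derived: immunocompromised (round 1), isolate (round 5), age_over_65 (round 4), notify_public_health (round 1). chest_pain never appears in any round.

chest_pain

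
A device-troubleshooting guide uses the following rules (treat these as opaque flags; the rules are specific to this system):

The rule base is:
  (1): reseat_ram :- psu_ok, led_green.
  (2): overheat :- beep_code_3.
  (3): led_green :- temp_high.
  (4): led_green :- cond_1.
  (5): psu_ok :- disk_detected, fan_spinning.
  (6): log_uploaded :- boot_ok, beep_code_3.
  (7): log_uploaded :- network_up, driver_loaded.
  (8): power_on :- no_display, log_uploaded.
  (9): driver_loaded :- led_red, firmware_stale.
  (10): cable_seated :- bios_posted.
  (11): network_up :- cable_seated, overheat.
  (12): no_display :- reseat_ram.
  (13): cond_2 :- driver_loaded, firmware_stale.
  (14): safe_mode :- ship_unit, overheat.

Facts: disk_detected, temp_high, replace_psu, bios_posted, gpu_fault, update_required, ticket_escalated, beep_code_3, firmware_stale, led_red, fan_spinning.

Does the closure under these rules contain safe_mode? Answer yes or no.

Round 1 fires (2), (3), (5), (9), (10), giving overheat, led_green, psu_ok, driver_loaded, cable_seated.
Round 2 fires (1), (11), (13), giving reseat_ram, network_up, cond_2.
Round 3 fires (7), (12), giving log_uploaded, no_display.
Round 4 fires (8), giving power_on.
Fixed point reached. safe_mode is concluded only by (14); (14) needs ship_unit (never derived).

no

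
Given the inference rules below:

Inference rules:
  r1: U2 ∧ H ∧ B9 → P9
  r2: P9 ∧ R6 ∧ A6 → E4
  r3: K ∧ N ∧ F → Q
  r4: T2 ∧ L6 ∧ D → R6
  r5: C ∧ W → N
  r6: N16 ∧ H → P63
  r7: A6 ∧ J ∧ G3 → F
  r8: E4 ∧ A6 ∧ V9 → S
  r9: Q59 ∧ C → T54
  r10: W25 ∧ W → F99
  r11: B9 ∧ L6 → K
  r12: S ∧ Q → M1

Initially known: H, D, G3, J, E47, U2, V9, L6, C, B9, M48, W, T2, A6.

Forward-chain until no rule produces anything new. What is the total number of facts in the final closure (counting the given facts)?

23

Round 1 fires r1, r4, r5, r7, r11, giving P9, R6, N, F, K.
Round 2 fires r2, r3, giving E4, Q.
Round 3 fires r8, giving S.
Round 4 fires r12, giving M1.
Closure: {A6, B9, C, D, E4, E47, F, G3, H, J, K, L6, M1, M48, N, P9, Q, R6, S, T2, U2, V9, W} — 23 facts.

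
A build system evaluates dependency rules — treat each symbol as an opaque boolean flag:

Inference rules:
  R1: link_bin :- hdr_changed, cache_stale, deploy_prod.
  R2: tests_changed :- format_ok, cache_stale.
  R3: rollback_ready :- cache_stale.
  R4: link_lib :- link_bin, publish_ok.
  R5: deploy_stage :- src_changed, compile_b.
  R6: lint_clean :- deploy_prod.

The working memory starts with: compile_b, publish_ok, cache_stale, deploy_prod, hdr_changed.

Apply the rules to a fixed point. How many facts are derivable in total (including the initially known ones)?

Round 1: R1 [link_bin :- hdr_changed, cache_stale, deploy_prod.]; R3 [rollback_ready :- cache_stale.]; R6 [lint_clean :- deploy_prod.]. New: link_bin, rollback_ready, lint_clean.
Round 2: R4 [link_lib :- link_bin, publish_ok.]. New: link_lib.
Closure: {cache_stale, compile_b, deploy_prod, hdr_changed, link_bin, link_lib, lint_clean, publish_ok, rollback_ready} — 9 facts.

9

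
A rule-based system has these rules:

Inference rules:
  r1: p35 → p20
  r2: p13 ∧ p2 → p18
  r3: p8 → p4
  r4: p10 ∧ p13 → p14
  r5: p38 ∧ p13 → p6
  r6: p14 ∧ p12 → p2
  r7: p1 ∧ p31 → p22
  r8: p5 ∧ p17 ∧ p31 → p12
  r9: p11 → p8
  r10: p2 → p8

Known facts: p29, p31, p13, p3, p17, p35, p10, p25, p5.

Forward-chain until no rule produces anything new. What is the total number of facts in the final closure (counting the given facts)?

Round 1: r1 [p35 → p20]; r4 [p10 ∧ p13 → p14]; r8 [p5 ∧ p17 ∧ p31 → p12]. Adds p20, p14, p12.
Round 2: r6 [p14 ∧ p12 → p2]. Adds p2.
Round 3: r2 [p13 ∧ p2 → p18]; r10 [p2 → p8]. Adds p18, p8.
Round 4: r3 [p8 → p4]. Adds p4.
Closure: {p10, p12, p13, p14, p17, p18, p2, p20, p25, p29, p3, p31, p35, p4, p5, p8} — 16 facts.

16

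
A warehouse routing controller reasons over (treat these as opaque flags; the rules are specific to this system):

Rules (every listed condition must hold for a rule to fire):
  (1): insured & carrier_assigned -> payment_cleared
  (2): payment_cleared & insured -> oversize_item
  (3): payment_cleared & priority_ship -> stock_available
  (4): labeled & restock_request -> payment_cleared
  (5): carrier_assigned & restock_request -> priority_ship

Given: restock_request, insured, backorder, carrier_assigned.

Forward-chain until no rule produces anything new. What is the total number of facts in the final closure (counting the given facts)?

Round 1 — (1), (5), derive payment_cleared, priority_ship.
Round 2 — (2), (3), derive oversize_item, stock_available.
Closure: {backorder, carrier_assigned, insured, oversize_item, payment_cleared, priority_ship, restock_request, stock_available} — 8 facts.

8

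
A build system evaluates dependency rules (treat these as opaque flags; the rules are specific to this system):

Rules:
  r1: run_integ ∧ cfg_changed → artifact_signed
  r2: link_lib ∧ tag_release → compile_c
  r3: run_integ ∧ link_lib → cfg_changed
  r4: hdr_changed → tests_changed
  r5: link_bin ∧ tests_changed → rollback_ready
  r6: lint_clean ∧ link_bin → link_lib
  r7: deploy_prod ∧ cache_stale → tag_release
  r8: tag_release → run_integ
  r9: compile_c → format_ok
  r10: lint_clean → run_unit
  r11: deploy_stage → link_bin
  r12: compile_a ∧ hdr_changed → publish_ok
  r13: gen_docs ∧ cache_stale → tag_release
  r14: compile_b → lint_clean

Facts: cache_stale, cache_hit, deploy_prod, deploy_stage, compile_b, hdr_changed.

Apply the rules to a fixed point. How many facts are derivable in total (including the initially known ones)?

18

Round 1 — r4, r7, r11, r14, derive tests_changed, tag_release, link_bin, lint_clean.
Round 2 — r5, r6, r8, r10, derive rollback_ready, link_lib, run_integ, run_unit.
Round 3 — r2, r3, derive compile_c, cfg_changed.
Round 4 — r1, r9, derive artifact_signed, format_ok.
Closure: {artifact_signed, cache_hit, cache_stale, cfg_changed, compile_b, compile_c, deploy_prod, deploy_stage, format_ok, hdr_changed, link_bin, link_lib, lint_clean, rollback_ready, run_integ, run_unit, tag_release, tests_changed} — 18 facts.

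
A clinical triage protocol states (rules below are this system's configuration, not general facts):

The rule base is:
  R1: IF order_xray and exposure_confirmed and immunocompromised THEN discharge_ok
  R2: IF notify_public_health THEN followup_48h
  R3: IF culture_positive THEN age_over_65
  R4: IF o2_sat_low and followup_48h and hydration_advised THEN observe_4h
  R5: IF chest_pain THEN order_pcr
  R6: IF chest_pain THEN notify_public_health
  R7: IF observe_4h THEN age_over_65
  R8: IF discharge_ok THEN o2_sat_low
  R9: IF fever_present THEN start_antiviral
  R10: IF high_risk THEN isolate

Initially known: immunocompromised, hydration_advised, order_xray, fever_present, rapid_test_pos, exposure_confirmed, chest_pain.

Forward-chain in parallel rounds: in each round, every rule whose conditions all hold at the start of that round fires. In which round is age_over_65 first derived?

4

Round 1 fires R1, R5, R6, R9, giving discharge_ok, order_pcr, notify_public_health, start_antiviral.
Round 2 fires R2, R8, giving followup_48h, o2_sat_low.
Round 3 fires R4, giving observe_4h.
Round 4 fires R7, giving age_over_65.
age_over_65 first appears in round 4.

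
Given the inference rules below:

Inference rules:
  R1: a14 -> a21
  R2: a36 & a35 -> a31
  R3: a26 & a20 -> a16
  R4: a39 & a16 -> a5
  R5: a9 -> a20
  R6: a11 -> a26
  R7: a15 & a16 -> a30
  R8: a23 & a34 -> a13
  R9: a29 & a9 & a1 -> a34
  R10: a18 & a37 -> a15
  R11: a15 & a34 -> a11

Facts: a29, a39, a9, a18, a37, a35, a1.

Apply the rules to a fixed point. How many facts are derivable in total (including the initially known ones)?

Round 1: R5 [a9 -> a20]; R9 [a29 & a9 & a1 -> a34]; R10 [a18 & a37 -> a15]. Adds a20, a34, a15.
Round 2: R11 [a15 & a34 -> a11]. Adds a11.
Round 3: R6 [a11 -> a26]. Adds a26.
Round 4: R3 [a26 & a20 -> a16]. Adds a16.
Round 5: R4 [a39 & a16 -> a5]; R7 [a15 & a16 -> a30]. Adds a5, a30.
Closure: {a1, a11, a15, a16, a18, a20, a26, a29, a30, a34, a35, a37, a39, a5, a9} — 15 facts.

15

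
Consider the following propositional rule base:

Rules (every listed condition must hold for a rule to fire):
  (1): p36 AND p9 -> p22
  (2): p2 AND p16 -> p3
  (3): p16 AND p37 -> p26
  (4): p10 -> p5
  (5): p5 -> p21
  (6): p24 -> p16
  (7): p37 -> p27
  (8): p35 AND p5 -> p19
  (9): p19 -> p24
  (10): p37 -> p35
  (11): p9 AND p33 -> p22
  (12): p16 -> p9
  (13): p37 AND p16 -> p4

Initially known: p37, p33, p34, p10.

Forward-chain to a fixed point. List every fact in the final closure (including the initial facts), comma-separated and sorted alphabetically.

Round 1: (4) [p10 -> p5]; (7) [p37 -> p27]; (10) [p37 -> p35]. New: p5, p27, p35.
Round 2: (5) [p5 -> p21]; (8) [p35 AND p5 -> p19]. New: p21, p19.
Round 3: (9) [p19 -> p24]. New: p24.
Round 4: (6) [p24 -> p16]. New: p16.
Round 5: (3) [p16 AND p37 -> p26]; (12) [p16 -> p9]; (13) [p37 AND p16 -> p4]. New: p26, p9, p4.
Round 6: (11) [p9 AND p33 -> p22]. New: p22.

p10, p16, p19, p21, p22, p24, p26, p27, p33, p34, p35, p37, p4, p5, p9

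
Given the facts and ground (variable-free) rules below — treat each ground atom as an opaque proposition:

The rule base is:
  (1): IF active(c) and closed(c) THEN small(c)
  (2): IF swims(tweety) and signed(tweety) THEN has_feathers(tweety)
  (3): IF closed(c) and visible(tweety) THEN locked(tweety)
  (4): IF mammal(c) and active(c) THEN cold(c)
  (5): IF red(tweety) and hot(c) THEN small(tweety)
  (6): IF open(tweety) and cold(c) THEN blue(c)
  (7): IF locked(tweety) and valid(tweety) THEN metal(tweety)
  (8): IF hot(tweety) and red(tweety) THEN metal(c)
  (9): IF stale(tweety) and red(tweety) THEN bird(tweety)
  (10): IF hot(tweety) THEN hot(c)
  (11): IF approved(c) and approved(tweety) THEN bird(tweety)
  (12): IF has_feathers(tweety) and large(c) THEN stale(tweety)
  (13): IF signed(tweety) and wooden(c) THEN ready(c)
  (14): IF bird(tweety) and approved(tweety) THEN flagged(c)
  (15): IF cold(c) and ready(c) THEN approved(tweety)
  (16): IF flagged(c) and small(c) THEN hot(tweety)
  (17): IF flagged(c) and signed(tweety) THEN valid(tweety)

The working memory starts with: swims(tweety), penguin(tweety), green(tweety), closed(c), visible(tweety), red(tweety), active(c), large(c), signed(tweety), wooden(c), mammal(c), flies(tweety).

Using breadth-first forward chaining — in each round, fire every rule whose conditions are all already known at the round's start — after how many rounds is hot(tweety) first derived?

5

Round 1: (1) [IF active(c) and closed(c) THEN small(c)]; (2) [IF swims(tweety) and signed(tweety) THEN has_feathers(tweety)]; (3) [IF closed(c) and visible(tweety) THEN locked(tweety)]; (4) [IF mammal(c) and active(c) THEN cold(c)]; (13) [IF signed(tweety) and wooden(c) THEN ready(c)]. Adds small(c), has_feathers(tweety), locked(tweety), cold(c), ready(c).
Round 2: (12) [IF has_feathers(tweety) and large(c) THEN stale(tweety)]; (15) [IF cold(c) and ready(c) THEN approved(tweety)]. Adds stale(tweety), approved(tweety).
Round 3: (9) [IF stale(tweety) and red(tweety) THEN bird(tweety)]. Adds bird(tweety).
Round 4: (14) [IF bird(tweety) and approved(tweety) THEN flagged(c)]. Adds flagged(c).
Round 5: (16) [IF flagged(c) and small(c) THEN hot(tweety)]; (17) [IF flagged(c) and signed(tweety) THEN valid(tweety)]. Adds hot(tweety), valid(tweety).
hot(tweety) first appears in round 5.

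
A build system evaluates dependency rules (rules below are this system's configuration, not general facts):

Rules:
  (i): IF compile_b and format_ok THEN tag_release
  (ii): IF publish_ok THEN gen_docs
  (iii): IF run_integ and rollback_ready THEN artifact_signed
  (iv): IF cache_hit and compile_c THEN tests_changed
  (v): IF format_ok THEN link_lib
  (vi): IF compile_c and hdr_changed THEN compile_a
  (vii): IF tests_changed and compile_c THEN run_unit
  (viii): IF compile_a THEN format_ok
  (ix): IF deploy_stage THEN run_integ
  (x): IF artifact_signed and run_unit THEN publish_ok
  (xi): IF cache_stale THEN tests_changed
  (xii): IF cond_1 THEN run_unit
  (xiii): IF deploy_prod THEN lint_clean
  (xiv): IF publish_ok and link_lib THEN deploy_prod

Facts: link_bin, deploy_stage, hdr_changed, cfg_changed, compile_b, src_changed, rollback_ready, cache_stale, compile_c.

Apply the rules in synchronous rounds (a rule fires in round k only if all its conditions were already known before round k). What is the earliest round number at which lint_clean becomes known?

5

Round 1: (vi) [IF compile_c and hdr_changed THEN compile_a]; (ix) [IF deploy_stage THEN run_integ]; (xi) [IF cache_stale THEN tests_changed]. Adds compile_a, run_integ, tests_changed.
Round 2: (iii) [IF run_integ and rollback_ready THEN artifact_signed]; (vii) [IF tests_changed and compile_c THEN run_unit]; (viii) [IF compile_a THEN format_ok]. Adds artifact_signed, run_unit, format_ok.
Round 3: (i) [IF compile_b and format_ok THEN tag_release]; (v) [IF format_ok THEN link_lib]; (x) [IF artifact_signed and run_unit THEN publish_ok]. Adds tag_release, link_lib, publish_ok.
Round 4: (ii) [IF publish_ok THEN gen_docs]; (xiv) [IF publish_ok and link_lib THEN deploy_prod]. Adds gen_docs, deploy_prod.
Round 5: (xiii) [IF deploy_prod THEN lint_clean]. Adds lint_clean.
lint_clean first appears in round 5.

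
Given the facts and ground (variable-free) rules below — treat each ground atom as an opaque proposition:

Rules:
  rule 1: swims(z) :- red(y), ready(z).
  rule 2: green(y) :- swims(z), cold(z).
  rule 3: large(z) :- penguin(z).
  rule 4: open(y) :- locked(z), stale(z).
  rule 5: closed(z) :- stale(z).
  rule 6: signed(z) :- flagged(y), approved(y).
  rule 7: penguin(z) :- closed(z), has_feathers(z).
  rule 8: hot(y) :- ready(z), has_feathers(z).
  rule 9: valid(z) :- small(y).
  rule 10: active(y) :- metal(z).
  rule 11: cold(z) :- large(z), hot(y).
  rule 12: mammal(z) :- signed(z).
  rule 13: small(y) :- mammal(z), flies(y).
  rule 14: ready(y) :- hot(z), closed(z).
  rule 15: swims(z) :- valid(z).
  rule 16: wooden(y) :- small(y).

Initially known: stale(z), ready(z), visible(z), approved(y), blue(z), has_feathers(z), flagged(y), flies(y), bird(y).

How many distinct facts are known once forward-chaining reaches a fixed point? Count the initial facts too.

21

Round 1: rule 5 [closed(z) :- stale(z).]; rule 6 [signed(z) :- flagged(y), approved(y).]; rule 8 [hot(y) :- ready(z), has_feathers(z).]. New: closed(z), signed(z), hot(y).
Round 2: rule 7 [penguin(z) :- closed(z), has_feathers(z).]; rule 12 [mammal(z) :- signed(z).]. New: penguin(z), mammal(z).
Round 3: rule 3 [large(z) :- penguin(z).]; rule 13 [small(y) :- mammal(z), flies(y).]. New: large(z), small(y).
Round 4: rule 9 [valid(z) :- small(y).]; rule 11 [cold(z) :- large(z), hot(y).]; rule 16 [wooden(y) :- small(y).]. New: valid(z), cold(z), wooden(y).
Round 5: rule 15 [swims(z) :- valid(z).]. New: swims(z).
Round 6: rule 2 [green(y) :- swims(z), cold(z).]. New: green(y).
Closure: {approved(y), bird(y), blue(z), closed(z), cold(z), flagged(y), flies(y), green(y), has_feathers(z), hot(y), large(z), mammal(z), penguin(z), ready(z), signed(z), small(y), stale(z), swims(z), valid(z), visible(z), wooden(y)} — 21 facts.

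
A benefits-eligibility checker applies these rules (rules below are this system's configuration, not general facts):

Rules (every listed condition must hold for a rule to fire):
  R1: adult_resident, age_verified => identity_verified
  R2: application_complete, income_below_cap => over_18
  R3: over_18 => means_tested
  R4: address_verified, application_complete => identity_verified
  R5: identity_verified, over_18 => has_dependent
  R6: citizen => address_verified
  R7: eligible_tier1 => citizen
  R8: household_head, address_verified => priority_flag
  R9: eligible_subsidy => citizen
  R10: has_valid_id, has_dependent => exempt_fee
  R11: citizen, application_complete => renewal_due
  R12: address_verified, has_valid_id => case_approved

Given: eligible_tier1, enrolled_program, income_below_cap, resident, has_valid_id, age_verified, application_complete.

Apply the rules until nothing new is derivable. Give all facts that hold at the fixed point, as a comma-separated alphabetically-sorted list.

Round 1: R2 [application_complete, income_below_cap => over_18]; R7 [eligible_tier1 => citizen]. Adds over_18, citizen.
Round 2: R3 [over_18 => means_tested]; R6 [citizen => address_verified]; R11 [citizen, application_complete => renewal_due]. Adds means_tested, address_verified, renewal_due.
Round 3: R4 [address_verified, application_complete => identity_verified]; R12 [address_verified, has_valid_id => case_approved]. Adds identity_verified, case_approved.
Round 4: R5 [identity_verified, over_18 => has_dependent]. Adds has_dependent.
Round 5: R10 [has_valid_id, has_dependent => exempt_fee]. Adds exempt_fee.

address_verified, age_verified, application_complete, case_approved, citizen, eligible_tier1, enrolled_program, exempt_fee, has_dependent, has_valid_id, identity_verified, income_below_cap, means_tested, over_18, renewal_due, resident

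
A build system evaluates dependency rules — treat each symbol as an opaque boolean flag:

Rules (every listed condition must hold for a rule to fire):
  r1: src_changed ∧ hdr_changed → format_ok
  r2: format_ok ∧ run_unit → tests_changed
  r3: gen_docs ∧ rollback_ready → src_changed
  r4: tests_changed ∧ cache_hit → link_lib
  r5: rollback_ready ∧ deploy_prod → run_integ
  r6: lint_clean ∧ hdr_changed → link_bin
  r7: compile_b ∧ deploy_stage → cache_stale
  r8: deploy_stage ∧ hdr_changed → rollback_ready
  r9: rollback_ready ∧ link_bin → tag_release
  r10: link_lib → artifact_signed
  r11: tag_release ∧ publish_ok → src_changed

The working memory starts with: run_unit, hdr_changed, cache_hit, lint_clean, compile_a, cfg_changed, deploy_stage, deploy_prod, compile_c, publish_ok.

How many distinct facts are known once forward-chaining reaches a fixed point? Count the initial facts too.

19

Round 1 fires r6, r8, giving link_bin, rollback_ready.
Round 2 fires r5, r9, giving run_integ, tag_release.
Round 3 fires r11, giving src_changed.
Round 4 fires r1, giving format_ok.
Round 5 fires r2, giving tests_changed.
Round 6 fires r4, giving link_lib.
Round 7 fires r10, giving artifact_signed.
Closure: {artifact_signed, cache_hit, cfg_changed, compile_a, compile_c, deploy_prod, deploy_stage, format_ok, hdr_changed, link_bin, link_lib, lint_clean, publish_ok, rollback_ready, run_integ, run_unit, src_changed, tag_release, tests_changed} — 19 facts.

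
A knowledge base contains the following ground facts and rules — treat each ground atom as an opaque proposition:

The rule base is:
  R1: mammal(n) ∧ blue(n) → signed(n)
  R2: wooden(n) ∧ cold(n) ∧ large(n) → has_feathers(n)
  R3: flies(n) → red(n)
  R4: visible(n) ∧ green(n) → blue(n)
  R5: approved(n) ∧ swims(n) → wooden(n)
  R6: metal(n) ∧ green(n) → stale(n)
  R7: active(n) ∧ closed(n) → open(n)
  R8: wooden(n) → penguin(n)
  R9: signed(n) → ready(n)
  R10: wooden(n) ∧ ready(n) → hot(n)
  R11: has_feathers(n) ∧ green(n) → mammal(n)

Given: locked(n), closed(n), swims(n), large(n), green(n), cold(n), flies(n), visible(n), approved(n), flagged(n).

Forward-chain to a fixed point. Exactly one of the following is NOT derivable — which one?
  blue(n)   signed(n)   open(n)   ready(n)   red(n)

Round 1 — R3, R4, R5, derive red(n), blue(n), wooden(n).
Round 2 — R2, R8, derive has_feathers(n), penguin(n).
Round 3 — R11, derive mammal(n).
Round 4 — R1, derive signed(n).
Round 5 — R9, derive ready(n).
Round 6 — R10, derive hot(n).
Derived: blue(n) (round 1), red(n) (round 1), ready(n) (round 5), signed(n) (round 4). open(n) never appears in any round.

open(n)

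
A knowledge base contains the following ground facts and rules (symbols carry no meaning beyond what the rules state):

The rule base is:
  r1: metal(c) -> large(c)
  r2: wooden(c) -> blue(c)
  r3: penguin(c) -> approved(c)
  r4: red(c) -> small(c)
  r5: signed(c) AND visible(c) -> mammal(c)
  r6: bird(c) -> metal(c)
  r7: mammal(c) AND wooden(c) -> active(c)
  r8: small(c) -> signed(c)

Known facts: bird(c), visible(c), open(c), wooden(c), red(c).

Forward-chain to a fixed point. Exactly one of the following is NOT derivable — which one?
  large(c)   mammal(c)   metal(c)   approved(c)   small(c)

approved(c)

Round 1: r2 [wooden(c) -> blue(c)]; r4 [red(c) -> small(c)]; r6 [bird(c) -> metal(c)]. New: blue(c), small(c), metal(c).
Round 2: r1 [metal(c) -> large(c)]; r8 [small(c) -> signed(c)]. New: large(c), signed(c).
Round 3: r5 [signed(c) AND visible(c) -> mammal(c)]. New: mammal(c).
Round 4: r7 [mammal(c) AND wooden(c) -> active(c)]. New: active(c).
Derived: small(c) (round 1), mammal(c) (round 3), metal(c) (round 1), large(c) (round 2). approved(c) never appears in any round.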